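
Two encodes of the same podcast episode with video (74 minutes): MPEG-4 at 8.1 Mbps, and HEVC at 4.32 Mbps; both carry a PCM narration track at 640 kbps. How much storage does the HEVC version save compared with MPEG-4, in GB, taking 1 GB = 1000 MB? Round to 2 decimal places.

2.10 GB

74 min = 4440 s
Audio: 640 kbps = 0.640 Mbps.
MPEG-4: 8.740 Mbps × 4440 s = 38805.6 Mb = 4.851 GB.
HEVC: 4.960 Mbps × 4440 s = 22022.4 Mb = 2.753 GB.
Saving: 4.851 − 2.753 = 2.098 GB.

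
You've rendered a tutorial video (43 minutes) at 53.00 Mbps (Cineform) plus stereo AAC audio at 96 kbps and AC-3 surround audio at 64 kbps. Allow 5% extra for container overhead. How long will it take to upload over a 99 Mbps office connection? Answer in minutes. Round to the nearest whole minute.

24 minutes

43 min = 2580 s
Audio total: 96 + 64 = 160 kbps = 0.160 Mbps.
Total bitrate: 53.160 Mbps.
File: 53.160 Mbps × 2580 s = 137152.8 Mb.
With 5% container overhead: ×1.05. → 144010.4 Mb.
At 99 Mbps: 144010.4 / 99 = 1454.7 s ≈ 24.2 minutes.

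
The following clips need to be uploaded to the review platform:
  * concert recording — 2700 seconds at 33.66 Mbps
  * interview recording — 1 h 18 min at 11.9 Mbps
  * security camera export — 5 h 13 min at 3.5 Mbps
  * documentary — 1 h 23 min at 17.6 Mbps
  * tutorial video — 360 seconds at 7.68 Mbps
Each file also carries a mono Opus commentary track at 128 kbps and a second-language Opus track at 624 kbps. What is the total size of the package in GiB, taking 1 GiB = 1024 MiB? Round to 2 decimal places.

38.00 GiB

Audio total: 128 + 624 = 752 kbps = 0.752 Mbps.
concert recording: 34.412 Mbps × 2700 s = 92912.4 Mb
interview recording: 12.652 Mbps × 4680 s = 59211.4 Mb
security camera export: 4.252 Mbps × 18780 s = 79852.6 Mb
documentary: 18.352 Mbps × 4980 s = 91393.0 Mb
tutorial video: 8.432 Mbps × 360 s = 3035.5 Mb
Total: 326404.8 Mb = 40800.6 MB.
= 38.00 GiB.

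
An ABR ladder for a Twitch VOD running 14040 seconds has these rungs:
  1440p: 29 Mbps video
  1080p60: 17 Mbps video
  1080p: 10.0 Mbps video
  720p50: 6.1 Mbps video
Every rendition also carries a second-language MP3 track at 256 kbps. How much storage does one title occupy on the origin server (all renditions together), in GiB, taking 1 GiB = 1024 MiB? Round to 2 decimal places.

103.17 GiB

Audio: 256 kbps = 0.256 Mbps.
Sum of rendition bitrates: (29+0.256) + (17+0.256) + (10.0+0.256) + (6.1+0.256) = 63.124 Mbps.
× 14040 s = 886,261 Mb = 110,783 MB = 103.2 GiB.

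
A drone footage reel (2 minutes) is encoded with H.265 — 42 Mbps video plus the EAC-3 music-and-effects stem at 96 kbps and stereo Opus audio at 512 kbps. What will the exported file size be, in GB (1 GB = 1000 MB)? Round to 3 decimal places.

0.639 GB

2 min = 120 s
Audio total: 96 + 512 = 608 kbps = 0.608 Mbps.
Total bitrate: 42 + 0.608 = 42.608 Mbps.
Stream data: 42.608 Mbps × 120 s = 5113.0 Mb.
5,113 Mb ÷ 8 = 639.1 MB → 0.6391 GB.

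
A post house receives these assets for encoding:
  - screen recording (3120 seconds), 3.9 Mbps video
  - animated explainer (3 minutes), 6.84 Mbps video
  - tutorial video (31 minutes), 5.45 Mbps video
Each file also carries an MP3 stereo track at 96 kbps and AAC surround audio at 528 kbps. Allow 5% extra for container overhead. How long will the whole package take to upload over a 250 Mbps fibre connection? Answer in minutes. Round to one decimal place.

Audio total: 96 + 528 = 624 kbps = 0.624 Mbps.
screen recording: 4.524 Mbps × 3120 s × 1.05 = 14820.6 Mb
animated explainer: 7.464 Mbps × 180 s × 1.05 = 1410.7 Mb
tutorial video: 6.074 Mbps × 1860 s × 1.05 = 11862.5 Mb
Total: 28093.8 Mb = 3511.7 MB.
At 250 Mbps: 28093.8 / 250 = 112 s ≈ 1.87 minutes.

1.9 minutes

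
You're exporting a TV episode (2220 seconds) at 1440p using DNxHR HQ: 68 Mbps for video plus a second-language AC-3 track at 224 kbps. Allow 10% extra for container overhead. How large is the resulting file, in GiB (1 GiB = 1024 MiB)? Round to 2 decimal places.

19.40 GiB

Audio: 224 kbps = 0.224 Mbps.
Total bitrate: 68 + 0.224 = 68.224 Mbps.
Stream data: 68.224 Mbps × 2220 s = 151457.3 Mb.
With 10% container overhead: ×1.10.
166,603 Mb = 20,825,376,000 bytes ÷ 1,073,741,824 = 19.40 GiB.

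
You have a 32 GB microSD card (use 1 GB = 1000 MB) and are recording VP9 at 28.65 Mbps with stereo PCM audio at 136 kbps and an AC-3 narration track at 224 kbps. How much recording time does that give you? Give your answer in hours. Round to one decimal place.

2.5 hours

Audio total: 136 + 224 = 360 kbps = 0.360 Mbps.
Total bitrate: 28.65 + 0.360 = 29.010 Mbps.
Capacity: 32 GB = 256,000 Mb.
Recording time: 256,000 / 29.010 = 8,825 s ≈ 2.45 hours.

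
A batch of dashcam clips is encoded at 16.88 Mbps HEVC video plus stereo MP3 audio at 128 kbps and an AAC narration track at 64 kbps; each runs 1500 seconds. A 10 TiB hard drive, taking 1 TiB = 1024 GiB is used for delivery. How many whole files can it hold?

Audio total: 128 + 64 = 192 kbps = 0.192 Mbps.
Total bitrate: 17.072 Mbps.
Per item: 17.072 Mbps × 1500 s = 25,608 Mb = 3,201 MB.
Capacity: 10 TiB = 87,960,930 Mb; 3434.90 items → 3434 complete.

3434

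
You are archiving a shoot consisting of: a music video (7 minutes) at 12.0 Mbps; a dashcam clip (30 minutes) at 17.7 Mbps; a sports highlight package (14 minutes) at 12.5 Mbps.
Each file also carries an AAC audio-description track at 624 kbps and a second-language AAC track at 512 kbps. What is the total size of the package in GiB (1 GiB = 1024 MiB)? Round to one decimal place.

5.9 GiB

Audio total: 624 + 512 = 1136 kbps = 1.136 Mbps.
music video: 13.136 Mbps × 420 s = 5517.1 Mb
dashcam clip: 18.836 Mbps × 1800 s = 33904.8 Mb
sports highlight package: 13.636 Mbps × 840 s = 11454.2 Mb
Total: 50876.2 Mb = 6359.5 MB.
= 5.923 GiB.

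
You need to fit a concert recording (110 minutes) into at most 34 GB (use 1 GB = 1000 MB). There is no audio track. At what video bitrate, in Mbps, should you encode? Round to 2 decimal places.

41.21 Mbps

Budget: 34 GB = 272000.0 Mb.
110 min = 6600 s
Total bitrate budget: 272000.0 Mb / 6600 s = 41.212 Mbps.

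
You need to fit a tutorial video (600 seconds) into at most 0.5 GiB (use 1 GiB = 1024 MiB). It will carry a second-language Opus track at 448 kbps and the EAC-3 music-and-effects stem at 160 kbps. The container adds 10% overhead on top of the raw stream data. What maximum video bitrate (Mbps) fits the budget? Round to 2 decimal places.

5.90 Mbps

Budget: 0.5 GiB = 4295.0 Mb.
Stream payload after overhead: 4295.0 / 1.10 = 3904.5 Mb.
Total bitrate budget: 3904.5 Mb / 600 s = 6.508 Mbps.
Audio total: 448 + 160 = 608 kbps = 0.608 Mbps.
Video: 6.508 − 0.608 = 5.900 Mbps.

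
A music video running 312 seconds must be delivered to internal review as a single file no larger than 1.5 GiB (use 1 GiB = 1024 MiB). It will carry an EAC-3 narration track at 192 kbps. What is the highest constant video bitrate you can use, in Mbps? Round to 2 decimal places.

Budget: 1.5 GiB = 12884.9 Mb.
Total bitrate budget: 12884.9 Mb / 312 s = 41.298 Mbps.
Audio: 192 kbps = 0.192 Mbps.
Video: 41.298 − 0.192 = 41.106 Mbps.

41.11 Mbps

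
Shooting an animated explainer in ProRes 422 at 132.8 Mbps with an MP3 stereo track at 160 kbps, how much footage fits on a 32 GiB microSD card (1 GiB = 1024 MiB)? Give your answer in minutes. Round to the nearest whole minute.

34 minutes

Audio: 160 kbps = 0.160 Mbps.
Total bitrate: 132.8 + 0.160 = 132.960 Mbps.
Capacity: 32 GiB = 274,878 Mb.
Recording time: 274,878 / 132.960 = 2,067 s ≈ 34.5 minutes.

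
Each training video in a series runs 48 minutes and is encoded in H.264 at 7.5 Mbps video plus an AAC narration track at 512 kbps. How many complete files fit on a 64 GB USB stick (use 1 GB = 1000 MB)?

22

48 min = 2880 s
Audio: 512 kbps = 0.512 Mbps.
Total bitrate: 8.012 Mbps.
Per item: 8.012 Mbps × 2880 s = 23,075 Mb = 2,884 MB.
Capacity: 64 GB = 512,000 Mb; 22.19 items → 22 complete.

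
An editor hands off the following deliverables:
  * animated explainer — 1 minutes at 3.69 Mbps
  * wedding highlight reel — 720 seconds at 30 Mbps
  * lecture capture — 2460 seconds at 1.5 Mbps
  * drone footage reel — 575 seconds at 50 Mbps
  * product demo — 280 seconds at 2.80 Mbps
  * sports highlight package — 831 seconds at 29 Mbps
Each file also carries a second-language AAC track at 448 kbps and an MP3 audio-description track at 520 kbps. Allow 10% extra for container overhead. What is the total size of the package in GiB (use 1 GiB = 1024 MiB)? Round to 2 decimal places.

10.75 GiB

Audio total: 448 + 520 = 968 kbps = 0.968 Mbps.
animated explainer: 4.658 Mbps × 60 s × 1.10 = 307.4 Mb
wedding highlight reel: 30.968 Mbps × 720 s × 1.10 = 24526.7 Mb
lecture capture: 2.468 Mbps × 2460 s × 1.10 = 6678.4 Mb
drone footage reel: 50.968 Mbps × 575 s × 1.10 = 32237.3 Mb
product demo: 3.768 Mbps × 280 s × 1.10 = 1160.5 Mb
sports highlight package: 29.968 Mbps × 831 s × 1.10 = 27393.7 Mb
Total: 92304.0 Mb = 11538.0 MB.
= 10.75 GiB.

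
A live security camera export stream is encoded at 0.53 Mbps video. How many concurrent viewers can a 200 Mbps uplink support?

200 Mbps = 200.0 Mbps; 200.0 / 0.530 = 377.36 → 377 viewers.

377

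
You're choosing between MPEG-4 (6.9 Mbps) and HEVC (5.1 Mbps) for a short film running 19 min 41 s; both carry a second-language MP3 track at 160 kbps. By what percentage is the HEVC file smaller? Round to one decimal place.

19 min 41 s = 1181 s
Audio: 160 kbps = 0.160 Mbps.
MPEG-4: 7.060 Mbps × 1181 s = 8337.9 Mb = 1.042 GB.
HEVC: 5.260 Mbps × 1181 s = 6212.1 Mb = 0.777 GB.
Reduction: (1 − 0.777/1.042) × 100 = 25.50%.

25.5%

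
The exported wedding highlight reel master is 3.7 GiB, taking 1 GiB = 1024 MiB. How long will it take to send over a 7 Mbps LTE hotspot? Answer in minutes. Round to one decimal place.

75.7 minutes

File: 3.7 GiB = 31782.8 Mb.
At 7 Mbps: 31782.8 / 7 = 4540.4 s ≈ 75.7 minutes.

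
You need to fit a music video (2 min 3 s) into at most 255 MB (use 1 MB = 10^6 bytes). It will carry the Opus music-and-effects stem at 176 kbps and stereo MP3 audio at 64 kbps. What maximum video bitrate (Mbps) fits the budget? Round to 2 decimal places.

Budget: 255 MB = 2040.0 Mb.
2 min 3 s = 123 s
Total bitrate budget: 2040.0 Mb / 123 s = 16.585 Mbps.
Audio total: 176 + 64 = 240 kbps = 0.240 Mbps.
Video: 16.585 − 0.240 = 16.345 Mbps.

16.35 Mbps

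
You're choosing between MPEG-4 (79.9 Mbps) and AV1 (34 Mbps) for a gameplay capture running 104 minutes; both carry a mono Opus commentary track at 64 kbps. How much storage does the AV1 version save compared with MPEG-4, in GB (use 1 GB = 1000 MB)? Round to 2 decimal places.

35.80 GB

104 min = 6240 s
Audio: 64 kbps = 0.064 Mbps.
MPEG-4: 79.964 Mbps × 6240 s = 498975.4 Mb = 62.372 GB.
AV1: 34.064 Mbps × 6240 s = 212559.4 Mb = 26.570 GB.
Saving: 62.372 − 26.570 = 35.802 GB.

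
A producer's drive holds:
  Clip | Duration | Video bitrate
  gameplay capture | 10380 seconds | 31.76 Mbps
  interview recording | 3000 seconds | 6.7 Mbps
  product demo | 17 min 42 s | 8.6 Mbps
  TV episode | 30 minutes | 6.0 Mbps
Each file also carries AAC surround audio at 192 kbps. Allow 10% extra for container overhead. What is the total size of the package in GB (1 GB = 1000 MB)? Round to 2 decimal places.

Audio: 192 kbps = 0.192 Mbps.
gameplay capture: 31.952 Mbps × 10380 s × 1.10 = 364827.9 Mb
interview recording: 6.892 Mbps × 3000 s × 1.10 = 22743.6 Mb
product demo: 8.792 Mbps × 1062 s × 1.10 = 10270.8 Mb
TV episode: 6.192 Mbps × 1800 s × 1.10 = 12260.2 Mb
Total: 410102.5 Mb = 51262.8 MB.
= 51.26 GB.

51.26 GB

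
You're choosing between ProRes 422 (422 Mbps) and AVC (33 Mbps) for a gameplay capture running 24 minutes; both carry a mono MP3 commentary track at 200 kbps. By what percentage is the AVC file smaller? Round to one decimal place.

24 min = 1440 s
Audio: 200 kbps = 0.200 Mbps.
ProRes 422: 422.200 Mbps × 1440 s = 607968.0 Mb = 75.996 GB.
AVC: 33.200 Mbps × 1440 s = 47808.0 Mb = 5.976 GB.
Reduction: (1 − 5.976/75.996) × 100 = 92.14%.

92.1%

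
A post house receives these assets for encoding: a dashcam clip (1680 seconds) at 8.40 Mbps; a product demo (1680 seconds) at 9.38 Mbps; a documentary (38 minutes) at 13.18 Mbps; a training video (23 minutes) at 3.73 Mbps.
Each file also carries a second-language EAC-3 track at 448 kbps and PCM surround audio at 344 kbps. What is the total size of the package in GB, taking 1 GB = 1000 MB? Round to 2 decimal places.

Audio total: 448 + 344 = 792 kbps = 0.792 Mbps.
dashcam clip: 9.192 Mbps × 1680 s = 15442.6 Mb
product demo: 10.172 Mbps × 1680 s = 17089.0 Mb
documentary: 13.972 Mbps × 2280 s = 31856.2 Mb
training video: 4.522 Mbps × 1380 s = 6240.4 Mb
Total: 70628.0 Mb = 8828.5 MB.
= 8.829 GB.

8.83 GB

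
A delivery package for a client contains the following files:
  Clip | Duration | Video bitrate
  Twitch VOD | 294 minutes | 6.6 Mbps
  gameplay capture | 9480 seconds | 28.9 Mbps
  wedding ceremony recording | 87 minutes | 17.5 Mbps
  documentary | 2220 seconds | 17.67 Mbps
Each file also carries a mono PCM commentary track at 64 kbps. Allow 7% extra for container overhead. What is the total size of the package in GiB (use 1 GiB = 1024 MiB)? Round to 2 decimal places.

65.17 GiB

Audio: 64 kbps = 0.064 Mbps.
Twitch VOD: 6.664 Mbps × 17640 s × 1.07 = 125781.7 Mb
gameplay capture: 28.964 Mbps × 9480 s × 1.07 = 293799.2 Mb
wedding ceremony recording: 17.564 Mbps × 5220 s × 1.07 = 98102.0 Mb
documentary: 17.734 Mbps × 2220 s × 1.07 = 42125.3 Mb
Total: 559808.2 Mb = 69976.0 MB.
= 65.17 GiB.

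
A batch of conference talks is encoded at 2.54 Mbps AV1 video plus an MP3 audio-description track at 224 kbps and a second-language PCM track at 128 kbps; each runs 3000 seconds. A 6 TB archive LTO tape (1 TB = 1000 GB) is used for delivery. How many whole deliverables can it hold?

Audio total: 224 + 128 = 352 kbps = 0.352 Mbps.
Total bitrate: 2.892 Mbps.
Per item: 2.892 Mbps × 3000 s = 8,676 Mb = 1,084 MB.
Capacity: 6 TB = 48,000,000 Mb; 5532.50 items → 5532 complete.

5532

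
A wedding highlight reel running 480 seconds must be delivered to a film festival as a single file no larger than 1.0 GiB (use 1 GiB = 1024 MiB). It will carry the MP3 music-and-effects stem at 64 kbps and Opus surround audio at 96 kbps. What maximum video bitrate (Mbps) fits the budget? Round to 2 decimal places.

Budget: 1.0 GiB = 8589.9 Mb.
Total bitrate budget: 8589.9 Mb / 480 s = 17.896 Mbps.
Audio total: 64 + 96 = 160 kbps = 0.160 Mbps.
Video: 17.896 − 0.160 = 17.736 Mbps.

17.74 Mbps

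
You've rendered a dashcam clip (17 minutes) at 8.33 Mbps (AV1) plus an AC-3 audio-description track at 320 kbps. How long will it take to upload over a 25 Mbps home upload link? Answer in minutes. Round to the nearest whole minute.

6 minutes

17 min = 1020 s
Audio: 320 kbps = 0.320 Mbps.
Total bitrate: 8.650 Mbps.
File: 8.650 Mbps × 1020 s = 8823.0 Mb.
At 25 Mbps: 8823.0 / 25 = 352.9 s ≈ 5.88 minutes.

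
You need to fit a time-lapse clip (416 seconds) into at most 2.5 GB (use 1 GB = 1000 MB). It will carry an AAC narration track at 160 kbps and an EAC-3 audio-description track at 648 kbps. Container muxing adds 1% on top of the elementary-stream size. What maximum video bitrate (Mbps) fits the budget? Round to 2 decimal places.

Budget: 2.5 GB = 20000.0 Mb.
Stream payload after overhead: 20000.0 / 1.01 = 19802.0 Mb.
Total bitrate budget: 19802.0 Mb / 416 s = 47.601 Mbps.
Audio total: 160 + 648 = 808 kbps = 0.808 Mbps.
Video: 47.601 − 0.808 = 46.793 Mbps.

46.79 Mbps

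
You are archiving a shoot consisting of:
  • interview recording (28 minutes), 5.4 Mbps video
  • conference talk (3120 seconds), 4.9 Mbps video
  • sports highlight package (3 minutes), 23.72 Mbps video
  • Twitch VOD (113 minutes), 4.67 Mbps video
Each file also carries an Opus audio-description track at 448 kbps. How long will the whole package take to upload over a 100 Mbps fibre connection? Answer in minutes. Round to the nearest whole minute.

11 minutes

Audio: 448 kbps = 0.448 Mbps.
interview recording: 5.848 Mbps × 1680 s = 9824.6 Mb
conference talk: 5.348 Mbps × 3120 s = 16685.8 Mb
sports highlight package: 24.168 Mbps × 180 s = 4350.2 Mb
Twitch VOD: 5.118 Mbps × 6780 s = 34700.0 Mb
Total: 65560.7 Mb = 8195.1 MB.
At 100 Mbps: 65560.7 / 100 = 656 s ≈ 10.9 minutes.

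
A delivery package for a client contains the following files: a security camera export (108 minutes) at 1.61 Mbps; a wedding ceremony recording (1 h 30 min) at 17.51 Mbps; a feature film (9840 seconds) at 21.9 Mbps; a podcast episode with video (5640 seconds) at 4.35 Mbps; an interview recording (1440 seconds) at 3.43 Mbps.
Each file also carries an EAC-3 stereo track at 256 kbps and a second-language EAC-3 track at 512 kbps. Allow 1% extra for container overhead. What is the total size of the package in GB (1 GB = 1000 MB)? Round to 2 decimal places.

46.97 GB

Audio total: 256 + 512 = 768 kbps = 0.768 Mbps.
security camera export: 2.378 Mbps × 6480 s × 1.01 = 15563.5 Mb
wedding ceremony recording: 18.278 Mbps × 5400 s × 1.01 = 99688.2 Mb
feature film: 22.668 Mbps × 9840 s × 1.01 = 225283.7 Mb
podcast episode with video: 5.118 Mbps × 5640 s × 1.01 = 29154.2 Mb
interview recording: 4.198 Mbps × 1440 s × 1.01 = 6105.6 Mb
Total: 375795.1 Mb = 46974.4 MB.
= 46.97 GB.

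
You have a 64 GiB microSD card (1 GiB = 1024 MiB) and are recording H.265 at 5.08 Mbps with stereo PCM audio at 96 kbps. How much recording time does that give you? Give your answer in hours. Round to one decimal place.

29.5 hours

Audio: 96 kbps = 0.096 Mbps.
Total bitrate: 5.08 + 0.096 = 5.176 Mbps.
Capacity: 64 GiB = 549,756 Mb.
Recording time: 549,756 / 5.176 = 106,212 s ≈ 29.5 hours.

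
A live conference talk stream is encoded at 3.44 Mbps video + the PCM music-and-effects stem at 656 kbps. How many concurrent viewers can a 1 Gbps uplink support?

244

Audio: 656 kbps = 0.656 Mbps.
Per-viewer media rate: 4.096 Mbps.
1 Gbps = 1,000 Mbps; 1,000 / 4.096 = 244.14 → 244 viewers.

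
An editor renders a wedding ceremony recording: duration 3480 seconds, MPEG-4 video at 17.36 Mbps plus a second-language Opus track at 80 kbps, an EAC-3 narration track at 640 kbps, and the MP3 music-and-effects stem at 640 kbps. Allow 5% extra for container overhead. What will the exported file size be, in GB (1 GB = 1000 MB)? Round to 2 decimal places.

8.55 GB

Audio total: 80 + 640 + 640 = 1360 kbps = 1.360 Mbps.
Total bitrate: 17.36 + 1.360 = 18.720 Mbps.
Stream data: 18.720 Mbps × 3480 s = 65145.6 Mb.
With 5% container overhead: ×1.05.
68,403 Mb ÷ 8 = 8,550 MB → 8.550 GB.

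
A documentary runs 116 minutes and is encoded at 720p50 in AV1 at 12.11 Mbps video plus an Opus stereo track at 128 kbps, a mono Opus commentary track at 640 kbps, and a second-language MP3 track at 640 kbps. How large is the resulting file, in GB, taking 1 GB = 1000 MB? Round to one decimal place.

11.8 GB

116 min = 6960 s
Audio total: 128 + 640 + 640 = 1408 kbps = 1.408 Mbps.
Total bitrate: 12.11 + 1.408 = 13.518 Mbps.
Stream data: 13.518 Mbps × 6960 s = 94085.3 Mb.
94,085 Mb ÷ 8 = 11,761 MB → 11.76 GB.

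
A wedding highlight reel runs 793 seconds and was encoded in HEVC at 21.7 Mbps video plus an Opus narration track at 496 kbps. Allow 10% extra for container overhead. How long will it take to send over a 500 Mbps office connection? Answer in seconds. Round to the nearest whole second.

Audio: 496 kbps = 0.496 Mbps.
Total bitrate: 22.196 Mbps.
File: 22.196 Mbps × 793 s = 17601.4 Mb.
With 10% container overhead: ×1.10. → 19361.6 Mb.
At 500 Mbps: 19361.6 / 500 = 38.7 s ≈ 38.7 seconds.

39 seconds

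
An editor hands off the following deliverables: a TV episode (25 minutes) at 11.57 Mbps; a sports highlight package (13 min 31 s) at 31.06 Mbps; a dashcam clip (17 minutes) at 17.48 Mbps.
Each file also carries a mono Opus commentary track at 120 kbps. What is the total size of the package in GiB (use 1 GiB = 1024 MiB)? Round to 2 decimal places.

Audio: 120 kbps = 0.120 Mbps.
TV episode: 11.690 Mbps × 1500 s = 17535.0 Mb
sports highlight package: 31.180 Mbps × 811 s = 25287.0 Mb
dashcam clip: 17.600 Mbps × 1020 s = 17952.0 Mb
Total: 60774.0 Mb = 7596.7 MB.
= 7.075 GiB.

7.08 GiB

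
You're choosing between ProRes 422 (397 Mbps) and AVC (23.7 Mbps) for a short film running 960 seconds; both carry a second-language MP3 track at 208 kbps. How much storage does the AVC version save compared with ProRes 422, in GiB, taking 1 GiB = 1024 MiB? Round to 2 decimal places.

Audio: 208 kbps = 0.208 Mbps.
ProRes 422: 397.208 Mbps × 960 s = 381319.7 Mb = 44.391 GiB.
AVC: 23.908 Mbps × 960 s = 22951.7 Mb = 2.672 GiB.
Saving: 44.391 − 2.672 = 41.720 GiB.

41.72 GiB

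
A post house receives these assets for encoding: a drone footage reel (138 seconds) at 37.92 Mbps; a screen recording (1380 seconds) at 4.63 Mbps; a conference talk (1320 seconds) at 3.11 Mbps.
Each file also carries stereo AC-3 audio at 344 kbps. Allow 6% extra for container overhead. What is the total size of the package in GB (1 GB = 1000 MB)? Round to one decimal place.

2.2 GB

Audio: 344 kbps = 0.344 Mbps.
drone footage reel: 38.264 Mbps × 138 s × 1.06 = 5597.3 Mb
screen recording: 4.974 Mbps × 1380 s × 1.06 = 7276.0 Mb
conference talk: 3.454 Mbps × 1320 s × 1.06 = 4832.8 Mb
Total: 17706.1 Mb = 2213.3 MB.
= 2.213 GB.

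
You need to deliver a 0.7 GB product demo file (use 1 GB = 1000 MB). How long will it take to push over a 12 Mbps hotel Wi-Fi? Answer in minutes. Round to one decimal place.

File: 0.7 GB = 5600.0 Mb.
At 12 Mbps: 5600.0 / 12 = 466.7 s ≈ 7.78 minutes.

7.8 minutes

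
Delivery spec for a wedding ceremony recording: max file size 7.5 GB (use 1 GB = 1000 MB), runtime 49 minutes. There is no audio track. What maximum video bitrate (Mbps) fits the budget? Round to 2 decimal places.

20.41 Mbps

Budget: 7.5 GB = 60000.0 Mb.
49 min = 2940 s
Total bitrate budget: 60000.0 Mb / 2940 s = 20.408 Mbps.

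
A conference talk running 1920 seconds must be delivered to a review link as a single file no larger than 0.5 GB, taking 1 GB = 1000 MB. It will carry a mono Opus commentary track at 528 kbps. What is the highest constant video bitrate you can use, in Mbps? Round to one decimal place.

1.6 Mbps

Budget: 0.5 GB = 4000.0 Mb.
Total bitrate budget: 4000.0 Mb / 1920 s = 2.083 Mbps.
Audio: 528 kbps = 0.528 Mbps.
Video: 2.083 − 0.528 = 1.555 Mbps.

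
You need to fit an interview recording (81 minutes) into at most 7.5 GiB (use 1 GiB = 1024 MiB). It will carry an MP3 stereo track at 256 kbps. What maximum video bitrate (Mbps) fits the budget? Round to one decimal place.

Budget: 7.5 GiB = 64424.5 Mb.
81 min = 4860 s
Total bitrate budget: 64424.5 Mb / 4860 s = 13.256 Mbps.
Audio: 256 kbps = 0.256 Mbps.
Video: 13.256 − 0.256 = 13.000 Mbps.

13.0 Mbps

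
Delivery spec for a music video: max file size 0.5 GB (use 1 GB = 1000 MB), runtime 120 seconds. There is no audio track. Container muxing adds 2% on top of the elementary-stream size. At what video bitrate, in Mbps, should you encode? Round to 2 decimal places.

Budget: 0.5 GB = 4000.0 Mb.
Stream payload after overhead: 4000.0 / 1.02 = 3921.6 Mb.
Total bitrate budget: 3921.6 Mb / 120 s = 32.680 Mbps.

32.68 Mbps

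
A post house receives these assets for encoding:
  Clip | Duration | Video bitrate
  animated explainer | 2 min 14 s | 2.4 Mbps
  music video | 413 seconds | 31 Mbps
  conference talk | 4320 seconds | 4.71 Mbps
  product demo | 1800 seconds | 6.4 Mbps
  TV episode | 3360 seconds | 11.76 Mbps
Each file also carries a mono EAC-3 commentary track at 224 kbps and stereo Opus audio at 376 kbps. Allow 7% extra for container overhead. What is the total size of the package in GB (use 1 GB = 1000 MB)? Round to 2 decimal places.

Audio total: 224 + 376 = 600 kbps = 0.600 Mbps.
animated explainer: 3.000 Mbps × 134 s × 1.07 = 430.1 Mb
music video: 31.600 Mbps × 413 s × 1.07 = 13964.4 Mb
conference talk: 5.310 Mbps × 4320 s × 1.07 = 24544.9 Mb
product demo: 7.000 Mbps × 1800 s × 1.07 = 13482.0 Mb
TV episode: 12.360 Mbps × 3360 s × 1.07 = 44436.7 Mb
Total: 96858.1 Mb = 12107.3 MB.
= 12.11 GB.

12.11 GB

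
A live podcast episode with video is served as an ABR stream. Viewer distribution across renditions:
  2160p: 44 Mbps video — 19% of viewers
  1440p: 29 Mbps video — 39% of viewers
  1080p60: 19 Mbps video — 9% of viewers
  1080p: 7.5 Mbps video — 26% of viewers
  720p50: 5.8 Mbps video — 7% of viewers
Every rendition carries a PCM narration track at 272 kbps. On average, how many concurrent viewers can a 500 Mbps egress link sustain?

Audio: 272 kbps = 0.272 Mbps.
Average per-viewer bitrate: 0.19×44.272 + 0.39×29.272 + 0.09×19.272 + 0.26×7.772 + 0.07×6.072 = 24.008 Mbps.
500 Mbps = 500.0 Mbps; 500.0 / 24.008 = 20.83 → 20.

20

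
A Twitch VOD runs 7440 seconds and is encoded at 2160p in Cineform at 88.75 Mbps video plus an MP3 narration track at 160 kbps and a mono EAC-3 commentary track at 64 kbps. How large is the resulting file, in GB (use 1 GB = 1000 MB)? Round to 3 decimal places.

Audio total: 160 + 64 = 224 kbps = 0.224 Mbps.
Total bitrate: 88.75 + 0.224 = 88.974 Mbps.
Stream data: 88.974 Mbps × 7440 s = 661966.6 Mb.
661,967 Mb ÷ 8 = 82,746 MB → 82.75 GB.

82.746 GB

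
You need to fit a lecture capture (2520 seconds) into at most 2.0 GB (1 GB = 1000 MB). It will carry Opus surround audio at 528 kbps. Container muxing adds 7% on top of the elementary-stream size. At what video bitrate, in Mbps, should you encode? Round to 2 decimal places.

Budget: 2.0 GB = 16000.0 Mb.
Stream payload after overhead: 16000.0 / 1.07 = 14953.3 Mb.
Total bitrate budget: 14953.3 Mb / 2520 s = 5.934 Mbps.
Audio: 528 kbps = 0.528 Mbps.
Video: 5.934 − 0.528 = 5.406 Mbps.

5.41 Mbps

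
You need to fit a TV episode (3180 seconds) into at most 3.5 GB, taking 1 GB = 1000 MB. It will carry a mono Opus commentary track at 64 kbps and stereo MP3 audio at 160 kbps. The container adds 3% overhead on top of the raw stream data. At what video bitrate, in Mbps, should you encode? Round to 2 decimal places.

8.32 Mbps

Budget: 3.5 GB = 28000.0 Mb.
Stream payload after overhead: 28000.0 / 1.03 = 27184.5 Mb.
Total bitrate budget: 27184.5 Mb / 3180 s = 8.549 Mbps.
Audio total: 64 + 160 = 224 kbps = 0.224 Mbps.
Video: 8.549 − 0.224 = 8.325 Mbps.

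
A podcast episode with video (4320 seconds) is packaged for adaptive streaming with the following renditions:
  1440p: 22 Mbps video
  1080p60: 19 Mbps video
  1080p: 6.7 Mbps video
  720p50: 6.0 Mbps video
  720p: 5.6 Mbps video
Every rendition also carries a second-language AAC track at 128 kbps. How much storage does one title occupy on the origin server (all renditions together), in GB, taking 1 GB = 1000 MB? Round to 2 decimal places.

Audio: 128 kbps = 0.128 Mbps.
Sum of rendition bitrates: (22+0.128) + (19+0.128) + (6.7+0.128) + (6.0+0.128) + (5.6+0.128) = 59.940 Mbps.
× 4320 s = 258,941 Mb = 32,368 MB = 32.37 GB.

32.37 GB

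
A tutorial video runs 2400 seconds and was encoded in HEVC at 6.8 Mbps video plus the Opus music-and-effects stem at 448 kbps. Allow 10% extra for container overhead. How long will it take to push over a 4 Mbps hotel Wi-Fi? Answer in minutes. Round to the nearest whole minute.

Audio: 448 kbps = 0.448 Mbps.
Total bitrate: 7.248 Mbps.
File: 7.248 Mbps × 2400 s = 17395.2 Mb.
With 10% container overhead: ×1.10. → 19134.7 Mb.
At 4 Mbps: 19134.7 / 4 = 4783.7 s ≈ 79.7 minutes.

80 minutes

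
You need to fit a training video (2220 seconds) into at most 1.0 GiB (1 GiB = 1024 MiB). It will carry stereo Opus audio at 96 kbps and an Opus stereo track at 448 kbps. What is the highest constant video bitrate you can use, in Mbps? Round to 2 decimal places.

Budget: 1.0 GiB = 8589.9 Mb.
Total bitrate budget: 8589.9 Mb / 2220 s = 3.869 Mbps.
Audio total: 96 + 448 = 544 kbps = 0.544 Mbps.
Video: 3.869 − 0.544 = 3.325 Mbps.

3.33 Mbps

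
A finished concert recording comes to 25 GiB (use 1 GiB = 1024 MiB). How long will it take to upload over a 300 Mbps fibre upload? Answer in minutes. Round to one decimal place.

File: 25 GiB = 214748.4 Mb.
At 300 Mbps: 214748.4 / 300 = 715.8 s ≈ 11.9 minutes.

11.9 minutes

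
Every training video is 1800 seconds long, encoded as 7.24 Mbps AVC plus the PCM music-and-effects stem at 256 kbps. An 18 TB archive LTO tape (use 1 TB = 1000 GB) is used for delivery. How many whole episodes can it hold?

10672

Audio: 256 kbps = 0.256 Mbps.
Total bitrate: 7.496 Mbps.
Per item: 7.496 Mbps × 1800 s = 13,493 Mb = 1,687 MB.
Capacity: 18 TB = 144,000,000 Mb; 10672.36 items → 10672 complete.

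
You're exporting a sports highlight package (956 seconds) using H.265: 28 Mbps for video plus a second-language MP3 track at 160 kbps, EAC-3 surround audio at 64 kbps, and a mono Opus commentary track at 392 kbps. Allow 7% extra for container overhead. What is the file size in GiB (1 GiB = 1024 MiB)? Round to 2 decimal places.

3.41 GiB

Audio total: 160 + 64 + 392 = 616 kbps = 0.616 Mbps.
Total bitrate: 28 + 0.616 = 28.616 Mbps.
Stream data: 28.616 Mbps × 956 s = 27356.9 Mb.
With 7% container overhead: ×1.07.
29,272 Mb = 3,658,984,840 bytes ÷ 1,073,741,824 = 3.408 GiB.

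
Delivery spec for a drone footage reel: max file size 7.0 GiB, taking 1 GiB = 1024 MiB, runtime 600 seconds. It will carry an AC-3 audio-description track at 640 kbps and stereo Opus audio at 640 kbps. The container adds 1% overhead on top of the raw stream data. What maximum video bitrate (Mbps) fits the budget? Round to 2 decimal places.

97.94 Mbps

Budget: 7.0 GiB = 60129.5 Mb.
Stream payload after overhead: 60129.5 / 1.01 = 59534.2 Mb.
Total bitrate budget: 59534.2 Mb / 600 s = 99.224 Mbps.
Audio total: 640 + 640 = 1280 kbps = 1.280 Mbps.
Video: 99.224 − 1.280 = 97.944 Mbps.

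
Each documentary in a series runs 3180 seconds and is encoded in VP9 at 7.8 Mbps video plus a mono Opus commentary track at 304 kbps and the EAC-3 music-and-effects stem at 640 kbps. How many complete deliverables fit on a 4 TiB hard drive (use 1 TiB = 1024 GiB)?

1265

Audio total: 304 + 640 = 944 kbps = 0.944 Mbps.
Total bitrate: 8.744 Mbps.
Per item: 8.744 Mbps × 3180 s = 27,806 Mb = 3,476 MB.
Capacity: 4 TiB = 35,184,372 Mb; 1265.36 items → 1265 complete.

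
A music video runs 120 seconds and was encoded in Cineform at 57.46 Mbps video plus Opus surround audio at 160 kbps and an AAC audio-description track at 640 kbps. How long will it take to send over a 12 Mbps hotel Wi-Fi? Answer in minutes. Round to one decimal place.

9.7 minutes

Audio total: 160 + 640 = 800 kbps = 0.800 Mbps.
Total bitrate: 58.260 Mbps.
File: 58.260 Mbps × 120 s = 6991.2 Mb.
At 12 Mbps: 6991.2 / 12 = 582.6 s ≈ 9.71 minutes.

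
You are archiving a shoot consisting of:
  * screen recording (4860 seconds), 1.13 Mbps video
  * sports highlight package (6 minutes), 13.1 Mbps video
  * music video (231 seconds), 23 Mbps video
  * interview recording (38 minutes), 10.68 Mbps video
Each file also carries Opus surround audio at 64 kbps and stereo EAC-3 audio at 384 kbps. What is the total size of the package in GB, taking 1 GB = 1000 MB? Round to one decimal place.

Audio total: 64 + 384 = 448 kbps = 0.448 Mbps.
screen recording: 1.578 Mbps × 4860 s = 7669.1 Mb
sports highlight package: 13.548 Mbps × 360 s = 4877.3 Mb
music video: 23.448 Mbps × 231 s = 5416.5 Mb
interview recording: 11.128 Mbps × 2280 s = 25371.8 Mb
Total: 43334.7 Mb = 5416.8 MB.
= 5.417 GB.

5.4 GB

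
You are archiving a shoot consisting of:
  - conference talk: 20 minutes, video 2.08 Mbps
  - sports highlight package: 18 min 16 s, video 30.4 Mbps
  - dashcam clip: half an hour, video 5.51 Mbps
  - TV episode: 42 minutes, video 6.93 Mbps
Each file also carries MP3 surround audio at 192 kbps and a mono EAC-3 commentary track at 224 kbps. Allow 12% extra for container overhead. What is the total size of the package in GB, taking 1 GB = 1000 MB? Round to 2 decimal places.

Audio total: 192 + 224 = 416 kbps = 0.416 Mbps.
conference talk: 2.496 Mbps × 1200 s × 1.12 = 3354.6 Mb
sports highlight package: 30.816 Mbps × 1096 s × 1.12 = 37827.3 Mb
dashcam clip: 5.926 Mbps × 1800 s × 1.12 = 11946.8 Mb
TV episode: 7.346 Mbps × 2520 s × 1.12 = 20733.4 Mb
Total: 73862.0 Mb = 9232.8 MB.
= 9.233 GB.

9.23 GB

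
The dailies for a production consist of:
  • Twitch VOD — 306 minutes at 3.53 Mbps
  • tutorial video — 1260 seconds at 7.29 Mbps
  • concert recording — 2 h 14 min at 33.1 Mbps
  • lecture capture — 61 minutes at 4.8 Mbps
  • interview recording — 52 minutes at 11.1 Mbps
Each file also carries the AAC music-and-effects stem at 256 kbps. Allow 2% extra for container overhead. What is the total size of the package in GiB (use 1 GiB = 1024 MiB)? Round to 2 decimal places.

47.63 GiB

Audio: 256 kbps = 0.256 Mbps.
Twitch VOD: 3.786 Mbps × 18360 s × 1.02 = 70901.2 Mb
tutorial video: 7.546 Mbps × 1260 s × 1.02 = 9698.1 Mb
concert recording: 33.356 Mbps × 8040 s × 1.02 = 273545.9 Mb
lecture capture: 5.056 Mbps × 3660 s × 1.02 = 18875.1 Mb
interview recording: 11.356 Mbps × 3120 s × 1.02 = 36139.3 Mb
Total: 409159.6 Mb = 51144.9 MB.
= 47.63 GiB.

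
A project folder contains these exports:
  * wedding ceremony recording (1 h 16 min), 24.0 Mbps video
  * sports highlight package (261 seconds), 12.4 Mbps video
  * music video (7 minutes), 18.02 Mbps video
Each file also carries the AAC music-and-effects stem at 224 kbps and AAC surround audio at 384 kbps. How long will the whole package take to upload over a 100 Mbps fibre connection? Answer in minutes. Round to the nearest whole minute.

Audio total: 224 + 384 = 608 kbps = 0.608 Mbps.
wedding ceremony recording: 24.608 Mbps × 4560 s = 112212.5 Mb
sports highlight package: 13.008 Mbps × 261 s = 3395.1 Mb
music video: 18.628 Mbps × 420 s = 7823.8 Mb
Total: 123431.3 Mb = 15428.9 MB.
At 100 Mbps: 123431.3 / 100 = 1234 s ≈ 20.6 minutes.

21 minutes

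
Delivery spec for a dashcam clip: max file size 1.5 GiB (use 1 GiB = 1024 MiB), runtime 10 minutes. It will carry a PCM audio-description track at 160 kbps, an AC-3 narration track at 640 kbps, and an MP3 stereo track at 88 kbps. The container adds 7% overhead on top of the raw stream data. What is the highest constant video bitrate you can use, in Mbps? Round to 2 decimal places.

Budget: 1.5 GiB = 12884.9 Mb.
Stream payload after overhead: 12884.9 / 1.07 = 12042.0 Mb.
10 min = 600 s
Total bitrate budget: 12042.0 Mb / 600 s = 20.070 Mbps.
Audio total: 160 + 640 + 88 = 888 kbps = 0.888 Mbps.
Video: 20.070 − 0.888 = 19.182 Mbps.

19.18 Mbps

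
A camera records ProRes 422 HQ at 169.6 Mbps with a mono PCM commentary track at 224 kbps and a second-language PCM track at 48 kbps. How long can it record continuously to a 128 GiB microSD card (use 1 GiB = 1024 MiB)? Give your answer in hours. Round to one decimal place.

Audio total: 224 + 48 = 272 kbps = 0.272 Mbps.
Total bitrate: 169.6 + 0.272 = 169.872 Mbps.
Capacity: 128 GiB = 1,099,512 Mb.
Recording time: 1,099,512 / 169.872 = 6,473 s ≈ 1.80 hours.

1.8 hours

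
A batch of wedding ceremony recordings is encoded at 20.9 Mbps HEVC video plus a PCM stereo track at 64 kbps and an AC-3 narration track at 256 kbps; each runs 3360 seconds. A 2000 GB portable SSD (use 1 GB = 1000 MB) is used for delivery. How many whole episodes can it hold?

Audio total: 64 + 256 = 320 kbps = 0.320 Mbps.
Total bitrate: 21.220 Mbps.
Per item: 21.220 Mbps × 3360 s = 71,299 Mb = 8,912 MB.
Capacity: 2000 GB = 16,000,000 Mb; 224.41 items → 224 complete.

224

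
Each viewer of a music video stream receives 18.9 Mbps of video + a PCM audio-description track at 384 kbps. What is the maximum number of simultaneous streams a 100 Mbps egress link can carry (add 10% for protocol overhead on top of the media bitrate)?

Audio: 384 kbps = 0.384 Mbps.
Per-viewer media rate: 19.284 Mbps.
On the wire with 10% overhead: 21.212 Mbps.
100 Mbps = 100.0 Mbps; 100.0 / 21.212 = 4.71 → 4 viewers.

4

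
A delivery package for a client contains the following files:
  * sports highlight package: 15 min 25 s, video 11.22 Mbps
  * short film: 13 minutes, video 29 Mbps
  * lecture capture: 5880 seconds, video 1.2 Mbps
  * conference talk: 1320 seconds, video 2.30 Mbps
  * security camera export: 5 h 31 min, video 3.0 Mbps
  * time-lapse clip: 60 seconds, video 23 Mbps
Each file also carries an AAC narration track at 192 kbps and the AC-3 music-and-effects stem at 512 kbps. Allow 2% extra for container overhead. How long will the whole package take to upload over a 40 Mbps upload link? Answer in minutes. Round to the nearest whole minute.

53 minutes

Audio total: 192 + 512 = 704 kbps = 0.704 Mbps.
sports highlight package: 11.924 Mbps × 925 s × 1.02 = 11250.3 Mb
short film: 29.704 Mbps × 780 s × 1.02 = 23632.5 Mb
lecture capture: 1.904 Mbps × 5880 s × 1.02 = 11419.4 Mb
conference talk: 3.004 Mbps × 1320 s × 1.02 = 4044.6 Mb
security camera export: 3.704 Mbps × 19860 s × 1.02 = 75032.7 Mb
time-lapse clip: 23.704 Mbps × 60 s × 1.02 = 1450.7 Mb
Total: 126830.2 Mb = 15853.8 MB.
At 40 Mbps: 126830.2 / 40 = 3171 s ≈ 52.8 minutes.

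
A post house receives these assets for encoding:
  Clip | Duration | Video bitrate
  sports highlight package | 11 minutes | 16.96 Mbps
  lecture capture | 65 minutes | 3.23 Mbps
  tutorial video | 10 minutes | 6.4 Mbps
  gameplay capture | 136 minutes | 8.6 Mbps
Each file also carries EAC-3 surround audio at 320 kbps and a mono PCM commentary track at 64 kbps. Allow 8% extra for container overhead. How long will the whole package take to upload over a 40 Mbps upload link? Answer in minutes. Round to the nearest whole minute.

Audio total: 320 + 64 = 384 kbps = 0.384 Mbps.
sports highlight package: 17.344 Mbps × 660 s × 1.08 = 12362.8 Mb
lecture capture: 3.614 Mbps × 3900 s × 1.08 = 15222.2 Mb
tutorial video: 6.784 Mbps × 600 s × 1.08 = 4396.0 Mb
gameplay capture: 8.984 Mbps × 8160 s × 1.08 = 79174.2 Mb
Total: 111155.2 Mb = 13894.4 MB.
At 40 Mbps: 111155.2 / 40 = 2779 s ≈ 46.3 minutes.

46 minutes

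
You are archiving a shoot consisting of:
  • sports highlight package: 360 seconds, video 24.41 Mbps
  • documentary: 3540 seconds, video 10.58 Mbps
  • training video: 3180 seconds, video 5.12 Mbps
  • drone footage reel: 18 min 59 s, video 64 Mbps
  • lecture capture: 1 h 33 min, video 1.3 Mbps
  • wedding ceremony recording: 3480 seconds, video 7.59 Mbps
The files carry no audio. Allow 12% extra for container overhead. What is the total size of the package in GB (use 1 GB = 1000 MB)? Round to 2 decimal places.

sports highlight package: 24.410 Mbps × 360 s × 1.12 = 9842.1 Mb
documentary: 10.580 Mbps × 3540 s × 1.12 = 41947.6 Mb
training video: 5.120 Mbps × 3180 s × 1.12 = 18235.4 Mb
drone footage reel: 64.000 Mbps × 1139 s × 1.12 = 81643.5 Mb
lecture capture: 1.300 Mbps × 5580 s × 1.12 = 8124.5 Mb
wedding ceremony recording: 7.590 Mbps × 3480 s × 1.12 = 29582.8 Mb
Total: 189375.9 Mb = 23672.0 MB.
= 23.67 GB.

23.67 GB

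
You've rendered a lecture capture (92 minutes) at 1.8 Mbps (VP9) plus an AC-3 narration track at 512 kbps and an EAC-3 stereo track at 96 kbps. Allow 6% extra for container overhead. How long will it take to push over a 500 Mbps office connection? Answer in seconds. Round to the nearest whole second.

28 seconds

92 min = 5520 s
Audio total: 512 + 96 = 608 kbps = 0.608 Mbps.
Total bitrate: 2.408 Mbps.
File: 2.408 Mbps × 5520 s = 13292.2 Mb.
With 6% container overhead: ×1.06. → 14089.7 Mb.
At 500 Mbps: 14089.7 / 500 = 28.2 s ≈ 28.2 seconds.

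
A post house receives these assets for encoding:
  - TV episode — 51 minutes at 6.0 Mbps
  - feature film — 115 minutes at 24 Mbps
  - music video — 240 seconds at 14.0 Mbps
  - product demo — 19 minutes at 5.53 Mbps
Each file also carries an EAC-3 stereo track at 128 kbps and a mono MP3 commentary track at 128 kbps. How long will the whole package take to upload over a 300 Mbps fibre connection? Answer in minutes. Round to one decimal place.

Audio total: 128 + 128 = 256 kbps = 0.256 Mbps.
TV episode: 6.256 Mbps × 3060 s = 19143.4 Mb
feature film: 24.256 Mbps × 6900 s = 167366.4 Mb
music video: 14.256 Mbps × 240 s = 3421.4 Mb
product demo: 5.786 Mbps × 1140 s = 6596.0 Mb
Total: 196527.2 Mb = 24565.9 MB.
At 300 Mbps: 196527.2 / 300 = 655 s ≈ 10.9 minutes.

10.9 minutes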